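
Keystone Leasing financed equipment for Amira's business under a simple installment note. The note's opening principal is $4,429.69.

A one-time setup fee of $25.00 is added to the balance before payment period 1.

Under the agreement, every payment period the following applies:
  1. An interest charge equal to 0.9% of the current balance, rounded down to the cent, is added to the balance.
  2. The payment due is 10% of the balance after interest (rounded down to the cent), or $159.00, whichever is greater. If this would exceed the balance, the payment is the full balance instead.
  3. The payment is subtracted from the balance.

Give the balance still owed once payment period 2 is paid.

$3,673.54

Payment period 1: $4,454.69 +$40.09 interest = $4,494.78; pay $449.47 → $4,045.31
Payment period 2: $4,045.31 +$36.40 interest = $4,081.71; pay $408.17 → $3,673.54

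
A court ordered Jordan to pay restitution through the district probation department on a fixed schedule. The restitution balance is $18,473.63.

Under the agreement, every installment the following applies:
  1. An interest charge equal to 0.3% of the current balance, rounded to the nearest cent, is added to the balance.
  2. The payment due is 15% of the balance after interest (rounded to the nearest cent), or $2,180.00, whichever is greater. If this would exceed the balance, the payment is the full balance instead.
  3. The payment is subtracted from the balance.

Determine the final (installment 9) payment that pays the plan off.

Installment 1: opening $18,473.63; interest $55.42 → $18,529.05; payment $2,779.36; balance $15,749.69
Installment 2: opening $15,749.69; interest $47.25 → $15,796.94; payment $2,369.54; balance $13,427.40
Installment 3: opening $13,427.40; interest $40.28 → $13,467.68; payment $2,180.00; balance $11,287.68
Installment 4: opening $11,287.68; interest $33.86 → $11,321.54; payment $2,180.00; balance $9,141.54
Installment 5: opening $9,141.54; interest $27.42 → $9,168.96; payment $2,180.00; balance $6,988.96
Installment 6: opening $6,988.96; interest $20.97 → $7,009.93; payment $2,180.00; balance $4,829.93
Installment 7: opening $4,829.93; interest $14.49 → $4,844.42; payment $2,180.00; balance $2,664.42
Installment 8: opening $2,664.42; interest $7.99 → $2,672.41; payment $2,180.00; balance $492.41
Installment 9: opening $492.41; interest $1.48 → $493.89; payment $493.89; balance $0.00

$493.89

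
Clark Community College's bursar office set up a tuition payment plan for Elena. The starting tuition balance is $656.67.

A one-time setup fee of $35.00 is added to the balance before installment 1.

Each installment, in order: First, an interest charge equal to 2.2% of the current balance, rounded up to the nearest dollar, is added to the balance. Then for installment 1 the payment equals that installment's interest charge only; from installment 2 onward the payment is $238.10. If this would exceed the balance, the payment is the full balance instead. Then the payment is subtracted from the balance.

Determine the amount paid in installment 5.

Installment 1: $691.67 +$16.00 interest = $707.67; pay $16.00 → $691.67
Installment 2: $691.67 +$16.00 interest = $707.67; pay $238.10 → $469.57
Installment 3: $469.57 +$11.00 interest = $480.57; pay $238.10 → $242.47
Installment 4: $242.47 +$6.00 interest = $248.47; pay $238.10 → $10.37
Installment 5: $10.37 +$1.00 interest = $11.37; pay $11.37 → $0.00

$11.37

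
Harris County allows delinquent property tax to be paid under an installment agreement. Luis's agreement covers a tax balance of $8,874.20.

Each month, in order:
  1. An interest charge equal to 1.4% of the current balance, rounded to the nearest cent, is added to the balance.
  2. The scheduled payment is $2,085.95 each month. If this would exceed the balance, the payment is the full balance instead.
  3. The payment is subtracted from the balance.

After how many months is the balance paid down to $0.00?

Month 1: opening $8,874.20; interest $124.24 → $8,998.44; payment $2,085.95; balance $6,912.49
Month 2: opening $6,912.49; interest $96.77 → $7,009.26; payment $2,085.95; balance $4,923.31
Month 3: opening $4,923.31; interest $68.93 → $4,992.24; payment $2,085.95; balance $2,906.29
Month 4: opening $2,906.29; interest $40.69 → $2,946.98; payment $2,085.95; balance $861.03
Month 5: opening $861.03; interest $12.05 → $873.08; payment $873.08; balance $0.00
Balance reaches $0.00 in month 5.

5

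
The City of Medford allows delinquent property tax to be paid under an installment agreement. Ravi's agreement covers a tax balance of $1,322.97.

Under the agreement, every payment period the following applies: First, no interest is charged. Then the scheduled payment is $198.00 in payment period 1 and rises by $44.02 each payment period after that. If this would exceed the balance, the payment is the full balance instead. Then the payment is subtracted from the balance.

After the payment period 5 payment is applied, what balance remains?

$0.00

Payment period 1: opening $1,322.97; payment $198.00; balance $1,124.97
Payment period 2: opening $1,124.97; payment $242.02; balance $882.95
Payment period 3: opening $882.95; payment $286.04; balance $596.91
Payment period 4: opening $596.91; payment $330.06; balance $266.85
Payment period 5: opening $266.85; payment $266.85; balance $0.00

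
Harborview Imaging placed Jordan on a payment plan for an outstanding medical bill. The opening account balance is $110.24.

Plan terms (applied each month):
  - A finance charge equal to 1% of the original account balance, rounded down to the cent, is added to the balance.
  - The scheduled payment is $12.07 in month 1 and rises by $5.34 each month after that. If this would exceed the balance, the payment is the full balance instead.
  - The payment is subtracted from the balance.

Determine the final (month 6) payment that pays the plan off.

$3.09

Month 1: $110.24 +$1.10 interest = $111.34; pay $12.07 → $99.27
Month 2: $99.27 +$1.10 interest = $100.37; pay $17.41 → $82.96
Month 3: $82.96 +$1.10 interest = $84.06; pay $22.75 → $61.31
Month 4: $61.31 +$1.10 interest = $62.41; pay $28.09 → $34.32
Month 5: $34.32 +$1.10 interest = $35.42; pay $33.43 → $1.99
Month 6: $1.99 +$1.10 interest = $3.09; pay $3.09 → $0.00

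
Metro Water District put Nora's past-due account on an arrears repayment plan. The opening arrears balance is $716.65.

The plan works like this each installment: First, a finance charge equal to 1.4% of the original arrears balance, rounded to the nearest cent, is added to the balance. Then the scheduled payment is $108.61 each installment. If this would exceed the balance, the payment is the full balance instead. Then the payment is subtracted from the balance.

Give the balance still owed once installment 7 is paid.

$26.59

Installment 1: $716.65 +$10.03 interest = $726.68; pay $108.61 → $618.07
Installment 2: $618.07 +$10.03 interest = $628.10; pay $108.61 → $519.49
Installment 3: $519.49 +$10.03 interest = $529.52; pay $108.61 → $420.91
Installment 4: $420.91 +$10.03 interest = $430.94; pay $108.61 → $322.33
Installment 5: $322.33 +$10.03 interest = $332.36; pay $108.61 → $223.75
Installment 6: $223.75 +$10.03 interest = $233.78; pay $108.61 → $125.17
Installment 7: $125.17 +$10.03 interest = $135.20; pay $108.61 → $26.59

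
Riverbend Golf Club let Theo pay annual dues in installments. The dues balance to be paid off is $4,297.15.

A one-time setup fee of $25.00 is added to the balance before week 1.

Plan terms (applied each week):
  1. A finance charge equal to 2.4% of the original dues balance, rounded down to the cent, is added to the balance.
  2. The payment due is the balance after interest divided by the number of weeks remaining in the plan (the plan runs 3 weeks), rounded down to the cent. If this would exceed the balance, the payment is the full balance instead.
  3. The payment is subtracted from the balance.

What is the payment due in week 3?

# | Opening | Interest | Payment | End bal
1 | $4,322.15 | $103.13 | $1,475.09 | $2,950.19
2 | $2,950.19 | $103.13 | $1,526.66 | $1,526.66
3 | $1,526.66 | $103.13 | $1,629.79 | $0.00

$1,629.79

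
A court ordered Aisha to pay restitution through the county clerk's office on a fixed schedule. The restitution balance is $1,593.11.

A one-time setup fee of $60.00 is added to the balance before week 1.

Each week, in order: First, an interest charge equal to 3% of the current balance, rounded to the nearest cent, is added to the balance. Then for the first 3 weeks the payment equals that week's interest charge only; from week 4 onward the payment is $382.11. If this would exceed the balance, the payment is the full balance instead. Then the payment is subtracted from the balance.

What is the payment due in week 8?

Week 1: opening $1,653.11; interest $49.59 → $1,702.70; payment $49.59; balance $1,653.11
Week 2: opening $1,653.11; interest $49.59 → $1,702.70; payment $49.59; balance $1,653.11
Week 3: opening $1,653.11; interest $49.59 → $1,702.70; payment $49.59; balance $1,653.11
Week 4: opening $1,653.11; interest $49.59 → $1,702.70; payment $382.11; balance $1,320.59
Week 5: opening $1,320.59; interest $39.62 → $1,360.21; payment $382.11; balance $978.10
Week 6: opening $978.10; interest $29.34 → $1,007.44; payment $382.11; balance $625.33
Week 7: opening $625.33; interest $18.76 → $644.09; payment $382.11; balance $261.98
Week 8: opening $261.98; interest $7.86 → $269.84; payment $269.84; balance $0.00

$269.84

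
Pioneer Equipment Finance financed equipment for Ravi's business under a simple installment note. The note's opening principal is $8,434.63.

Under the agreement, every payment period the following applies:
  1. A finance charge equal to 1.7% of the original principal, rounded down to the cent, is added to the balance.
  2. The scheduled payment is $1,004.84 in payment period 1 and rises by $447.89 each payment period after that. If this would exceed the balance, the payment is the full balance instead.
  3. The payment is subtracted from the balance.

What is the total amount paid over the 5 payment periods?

$9,151.53

# | Opening | Interest | Payment | End bal
1 | $8,434.63 | $143.38 | $1,004.84 | $7,573.17
2 | $7,573.17 | $143.38 | $1,452.73 | $6,263.82
3 | $6,263.82 | $143.38 | $1,900.62 | $4,506.58
4 | $4,506.58 | $143.38 | $2,348.51 | $2,301.45
5 | $2,301.45 | $143.38 | $2,444.83 | $0.00
Total paid: $9,151.53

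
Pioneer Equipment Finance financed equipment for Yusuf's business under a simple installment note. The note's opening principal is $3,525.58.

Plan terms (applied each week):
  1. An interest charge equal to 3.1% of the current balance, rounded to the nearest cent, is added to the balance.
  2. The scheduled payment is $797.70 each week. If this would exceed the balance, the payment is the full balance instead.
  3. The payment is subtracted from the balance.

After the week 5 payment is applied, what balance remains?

$0.00

Week 1: opening $3,525.58; interest $109.29 → $3,634.87; payment $797.70; balance $2,837.17
Week 2: opening $2,837.17; interest $87.95 → $2,925.12; payment $797.70; balance $2,127.42
Week 3: opening $2,127.42; interest $65.95 → $2,193.37; payment $797.70; balance $1,395.67
Week 4: opening $1,395.67; interest $43.27 → $1,438.94; payment $797.70; balance $641.24
Week 5: opening $641.24; interest $19.88 → $661.12; payment $661.12; balance $0.00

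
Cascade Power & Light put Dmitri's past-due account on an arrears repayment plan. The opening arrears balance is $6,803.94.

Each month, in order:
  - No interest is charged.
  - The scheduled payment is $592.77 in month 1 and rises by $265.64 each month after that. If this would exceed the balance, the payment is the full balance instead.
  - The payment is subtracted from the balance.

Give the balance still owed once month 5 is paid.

$1,183.69

Month 1: $6,803.94 − $592.77 → $6,211.17
Month 2: $6,211.17 − $858.41 → $5,352.76
Month 3: $5,352.76 − $1,124.05 → $4,228.71
Month 4: $4,228.71 − $1,389.69 → $2,839.02
Month 5: $2,839.02 − $1,655.33 → $1,183.69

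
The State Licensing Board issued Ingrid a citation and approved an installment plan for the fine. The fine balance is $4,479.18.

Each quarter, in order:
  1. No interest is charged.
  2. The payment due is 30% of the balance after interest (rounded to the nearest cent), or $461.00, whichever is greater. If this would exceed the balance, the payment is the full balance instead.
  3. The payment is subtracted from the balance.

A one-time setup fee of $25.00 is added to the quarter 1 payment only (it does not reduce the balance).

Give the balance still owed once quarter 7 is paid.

$0.00

Quarter 1: $4,479.18 − $1,343.75 (+ $25.00 fee) → $3,135.43
Quarter 2: $3,135.43 − $940.63 → $2,194.80
Quarter 3: $2,194.80 − $658.44 → $1,536.36
Quarter 4: $1,536.36 − $461.00 → $1,075.36
Quarter 5: $1,075.36 − $461.00 → $614.36
Quarter 6: $614.36 − $461.00 → $153.36
Quarter 7: $153.36 − $153.36 → $0.00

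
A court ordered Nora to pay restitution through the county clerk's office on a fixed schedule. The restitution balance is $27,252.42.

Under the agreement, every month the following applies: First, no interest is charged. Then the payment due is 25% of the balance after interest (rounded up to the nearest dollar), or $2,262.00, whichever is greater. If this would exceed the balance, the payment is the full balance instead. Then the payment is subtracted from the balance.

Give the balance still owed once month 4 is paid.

$8,621.42

Month 1: $27,252.42 − $6,814.00 → $20,438.42
Month 2: $20,438.42 − $5,110.00 → $15,328.42
Month 3: $15,328.42 − $3,833.00 → $11,495.42
Month 4: $11,495.42 − $2,874.00 → $8,621.42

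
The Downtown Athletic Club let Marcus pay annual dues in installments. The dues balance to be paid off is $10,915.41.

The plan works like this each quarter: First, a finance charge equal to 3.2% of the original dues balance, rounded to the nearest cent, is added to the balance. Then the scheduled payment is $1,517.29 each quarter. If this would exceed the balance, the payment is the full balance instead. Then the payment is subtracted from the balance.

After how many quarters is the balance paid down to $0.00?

10

Quarter 1: opening $10,915.41; interest $349.29 → $11,264.70; payment $1,517.29; balance $9,747.41
Quarter 2: opening $9,747.41; interest $349.29 → $10,096.70; payment $1,517.29; balance $8,579.41
Quarter 3: opening $8,579.41; interest $349.29 → $8,928.70; payment $1,517.29; balance $7,411.41
Quarter 4: opening $7,411.41; interest $349.29 → $7,760.70; payment $1,517.29; balance $6,243.41
Quarter 5: opening $6,243.41; interest $349.29 → $6,592.70; payment $1,517.29; balance $5,075.41
Quarter 6: opening $5,075.41; interest $349.29 → $5,424.70; payment $1,517.29; balance $3,907.41
Quarter 7: opening $3,907.41; interest $349.29 → $4,256.70; payment $1,517.29; balance $2,739.41
Quarter 8: opening $2,739.41; interest $349.29 → $3,088.70; payment $1,517.29; balance $1,571.41
Quarter 9: opening $1,571.41; interest $349.29 → $1,920.70; payment $1,517.29; balance $403.41
Quarter 10: opening $403.41; interest $349.29 → $752.70; payment $752.70; balance $0.00
Balance reaches $0.00 in quarter 10.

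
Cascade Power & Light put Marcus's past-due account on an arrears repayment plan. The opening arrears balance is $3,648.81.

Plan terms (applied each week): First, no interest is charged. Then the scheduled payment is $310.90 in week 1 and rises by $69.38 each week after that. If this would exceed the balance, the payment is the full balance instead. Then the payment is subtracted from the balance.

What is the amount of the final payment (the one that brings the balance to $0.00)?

$15.53

Week 1: $3,648.81 − $310.90 → $3,337.91
Week 2: $3,337.91 − $380.28 → $2,957.63
Week 3: $2,957.63 − $449.66 → $2,507.97
Week 4: $2,507.97 − $519.04 → $1,988.93
Week 5: $1,988.93 − $588.42 → $1,400.51
Week 6: $1,400.51 − $657.80 → $742.71
Week 7: $742.71 − $727.18 → $15.53
Week 8: $15.53 − $15.53 → $0.00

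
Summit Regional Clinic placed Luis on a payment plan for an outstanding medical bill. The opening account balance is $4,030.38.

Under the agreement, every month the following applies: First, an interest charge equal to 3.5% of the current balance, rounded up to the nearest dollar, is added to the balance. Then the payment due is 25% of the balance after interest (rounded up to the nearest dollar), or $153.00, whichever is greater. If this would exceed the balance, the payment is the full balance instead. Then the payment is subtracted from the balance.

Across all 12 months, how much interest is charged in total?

$598.00

# | Opening | Interest | Payment | End bal
1 | $4,030.38 | $142.00 | $1,044.00 | $3,128.38
2 | $3,128.38 | $110.00 | $810.00 | $2,428.38
3 | $2,428.38 | $85.00 | $629.00 | $1,884.38
4 | $1,884.38 | $66.00 | $488.00 | $1,462.38
5 | $1,462.38 | $52.00 | $379.00 | $1,135.38
6 | $1,135.38 | $40.00 | $294.00 | $881.38
7 | $881.38 | $31.00 | $229.00 | $683.38
8 | $683.38 | $24.00 | $177.00 | $530.38
9 | $530.38 | $19.00 | $153.00 | $396.38
10 | $396.38 | $14.00 | $153.00 | $257.38
11 | $257.38 | $10.00 | $153.00 | $114.38
12 | $114.38 | $5.00 | $119.38 | $0.00
Total interest: $142.00 + $110.00 + $85.00 + $66.00 + $52.00 + $40.00 + $31.00 + $24.00 + $19.00 + $14.00 + $10.00 + $5.00 = $598.00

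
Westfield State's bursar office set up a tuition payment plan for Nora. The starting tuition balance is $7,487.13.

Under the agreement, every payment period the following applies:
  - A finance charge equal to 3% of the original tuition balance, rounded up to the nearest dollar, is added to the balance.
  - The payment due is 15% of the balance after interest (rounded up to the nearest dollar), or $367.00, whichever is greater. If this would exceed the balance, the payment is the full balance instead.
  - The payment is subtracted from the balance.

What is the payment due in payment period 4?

$797.00

Payment period 1: $7,487.13 +$225.00 interest = $7,712.13; pay $1,157.00 → $6,555.13
Payment period 2: $6,555.13 +$225.00 interest = $6,780.13; pay $1,018.00 → $5,762.13
Payment period 3: $5,762.13 +$225.00 interest = $5,987.13; pay $899.00 → $5,088.13
Payment period 4: $5,088.13 +$225.00 interest = $5,313.13; pay $797.00 → $4,516.13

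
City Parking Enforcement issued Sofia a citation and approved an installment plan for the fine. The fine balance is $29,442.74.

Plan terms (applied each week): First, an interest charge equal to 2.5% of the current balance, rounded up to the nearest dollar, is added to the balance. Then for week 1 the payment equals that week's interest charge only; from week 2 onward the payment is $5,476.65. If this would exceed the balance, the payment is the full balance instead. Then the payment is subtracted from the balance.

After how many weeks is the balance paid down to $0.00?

7

Week 1: opening $29,442.74; interest $737.00 → $30,179.74; payment $737.00; balance $29,442.74
Week 2: opening $29,442.74; interest $737.00 → $30,179.74; payment $5,476.65; balance $24,703.09
Week 3: opening $24,703.09; interest $618.00 → $25,321.09; payment $5,476.65; balance $19,844.44
Week 4: opening $19,844.44; interest $497.00 → $20,341.44; payment $5,476.65; balance $14,864.79
Week 5: opening $14,864.79; interest $372.00 → $15,236.79; payment $5,476.65; balance $9,760.14
Week 6: opening $9,760.14; interest $245.00 → $10,005.14; payment $5,476.65; balance $4,528.49
Week 7: opening $4,528.49; interest $114.00 → $4,642.49; payment $4,642.49; balance $0.00
Balance reaches $0.00 in week 7.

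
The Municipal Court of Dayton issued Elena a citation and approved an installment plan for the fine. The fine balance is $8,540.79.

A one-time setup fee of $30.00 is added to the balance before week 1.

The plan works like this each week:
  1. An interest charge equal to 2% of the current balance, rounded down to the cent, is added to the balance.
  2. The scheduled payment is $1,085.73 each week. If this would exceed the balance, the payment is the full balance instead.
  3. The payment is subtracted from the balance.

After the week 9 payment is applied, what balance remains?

# | Opening | Interest | Payment | End bal
1 | $8,570.79 | $171.41 | $1,085.73 | $7,656.47
2 | $7,656.47 | $153.12 | $1,085.73 | $6,723.86
3 | $6,723.86 | $134.47 | $1,085.73 | $5,772.60
4 | $5,772.60 | $115.45 | $1,085.73 | $4,802.32
5 | $4,802.32 | $96.04 | $1,085.73 | $3,812.63
6 | $3,812.63 | $76.25 | $1,085.73 | $2,803.15
7 | $2,803.15 | $56.06 | $1,085.73 | $1,773.48
8 | $1,773.48 | $35.46 | $1,085.73 | $723.21
9 | $723.21 | $14.46 | $737.67 | $0.00

$0.00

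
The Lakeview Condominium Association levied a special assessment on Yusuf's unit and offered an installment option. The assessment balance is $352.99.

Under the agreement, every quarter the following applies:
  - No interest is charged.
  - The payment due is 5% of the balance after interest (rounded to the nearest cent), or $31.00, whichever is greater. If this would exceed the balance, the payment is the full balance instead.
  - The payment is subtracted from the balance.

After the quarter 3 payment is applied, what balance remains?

$259.99

Quarter 1: $352.99 − $31.00 → $321.99
Quarter 2: $321.99 − $31.00 → $290.99
Quarter 3: $290.99 − $31.00 → $259.99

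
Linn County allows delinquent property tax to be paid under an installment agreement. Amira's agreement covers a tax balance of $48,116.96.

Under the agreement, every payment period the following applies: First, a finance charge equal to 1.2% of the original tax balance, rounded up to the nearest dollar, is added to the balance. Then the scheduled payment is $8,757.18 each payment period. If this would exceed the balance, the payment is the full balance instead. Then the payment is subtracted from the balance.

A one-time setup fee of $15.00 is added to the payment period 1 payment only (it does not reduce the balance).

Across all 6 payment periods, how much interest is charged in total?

# | Opening | Interest | Payment | Fee | End bal
1 | $48,116.96 | $578.00 | $8,757.18 | $15.00 | $39,937.78
2 | $39,937.78 | $578.00 | $8,757.18 | — | $31,758.60
3 | $31,758.60 | $578.00 | $8,757.18 | — | $23,579.42
4 | $23,579.42 | $578.00 | $8,757.18 | — | $15,400.24
5 | $15,400.24 | $578.00 | $8,757.18 | — | $7,221.06
6 | $7,221.06 | $578.00 | $7,799.06 | — | $0.00
Total interest: $578.00 + $578.00 + $578.00 + $578.00 + $578.00 + $578.00 = $3,468.00

$3,468.00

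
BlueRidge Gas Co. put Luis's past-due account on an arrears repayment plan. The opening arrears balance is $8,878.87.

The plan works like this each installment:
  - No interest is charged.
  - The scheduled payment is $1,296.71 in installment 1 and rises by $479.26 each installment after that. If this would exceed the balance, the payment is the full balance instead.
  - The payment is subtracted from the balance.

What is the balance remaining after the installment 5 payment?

Installment 1: opening $8,878.87; payment $1,296.71; balance $7,582.16
Installment 2: opening $7,582.16; payment $1,775.97; balance $5,806.19
Installment 3: opening $5,806.19; payment $2,255.23; balance $3,550.96
Installment 4: opening $3,550.96; payment $2,734.49; balance $816.47
Installment 5: opening $816.47; payment $816.47; balance $0.00

$0.00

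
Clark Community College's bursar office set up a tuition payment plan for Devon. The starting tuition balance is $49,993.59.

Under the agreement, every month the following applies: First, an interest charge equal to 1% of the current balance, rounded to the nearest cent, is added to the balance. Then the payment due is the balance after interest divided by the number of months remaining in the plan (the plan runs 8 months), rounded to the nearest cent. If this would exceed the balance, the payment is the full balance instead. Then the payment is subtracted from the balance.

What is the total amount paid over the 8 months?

Month 1: opening $49,993.59; interest $499.94 → $50,493.53; payment $6,311.69; balance $44,181.84
Month 2: opening $44,181.84; interest $441.82 → $44,623.66; payment $6,374.81; balance $38,248.85
Month 3: opening $38,248.85; interest $382.49 → $38,631.34; payment $6,438.56; balance $32,192.78
Month 4: opening $32,192.78; interest $321.93 → $32,514.71; payment $6,502.94; balance $26,011.77
Month 5: opening $26,011.77; interest $260.12 → $26,271.89; payment $6,567.97; balance $19,703.92
Month 6: opening $19,703.92; interest $197.04 → $19,900.96; payment $6,633.65; balance $13,267.31
Month 7: opening $13,267.31; interest $132.67 → $13,399.98; payment $6,699.99; balance $6,699.99
Month 8: opening $6,699.99; interest $67.00 → $6,766.99; payment $6,766.99; balance $0.00
Total paid: $52,296.60

$52,296.60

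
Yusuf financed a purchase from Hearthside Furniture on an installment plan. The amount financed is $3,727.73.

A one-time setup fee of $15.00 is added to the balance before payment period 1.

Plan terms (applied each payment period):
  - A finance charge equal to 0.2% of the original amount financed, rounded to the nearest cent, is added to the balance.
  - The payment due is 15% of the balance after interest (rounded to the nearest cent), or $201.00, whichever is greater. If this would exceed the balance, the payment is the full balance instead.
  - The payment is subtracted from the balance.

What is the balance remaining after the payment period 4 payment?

$1,973.93

Payment period 1: $3,742.73 +$7.46 interest = $3,750.19; pay $562.53 → $3,187.66
Payment period 2: $3,187.66 +$7.46 interest = $3,195.12; pay $479.27 → $2,715.85
Payment period 3: $2,715.85 +$7.46 interest = $2,723.31; pay $408.50 → $2,314.81
Payment period 4: $2,314.81 +$7.46 interest = $2,322.27; pay $348.34 → $1,973.93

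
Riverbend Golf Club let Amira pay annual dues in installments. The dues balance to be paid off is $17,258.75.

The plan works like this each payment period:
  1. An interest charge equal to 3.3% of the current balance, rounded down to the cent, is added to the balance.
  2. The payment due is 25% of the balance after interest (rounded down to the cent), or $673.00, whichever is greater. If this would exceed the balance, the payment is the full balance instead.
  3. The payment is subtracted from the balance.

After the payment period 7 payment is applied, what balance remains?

Payment period 1: $17,258.75 +$569.53 interest = $17,828.28; pay $4,457.07 → $13,371.21
Payment period 2: $13,371.21 +$441.24 interest = $13,812.45; pay $3,453.11 → $10,359.34
Payment period 3: $10,359.34 +$341.85 interest = $10,701.19; pay $2,675.29 → $8,025.90
Payment period 4: $8,025.90 +$264.85 interest = $8,290.75; pay $2,072.68 → $6,218.07
Payment period 5: $6,218.07 +$205.19 interest = $6,423.26; pay $1,605.81 → $4,817.45
Payment period 6: $4,817.45 +$158.97 interest = $4,976.42; pay $1,244.10 → $3,732.32
Payment period 7: $3,732.32 +$123.16 interest = $3,855.48; pay $963.87 → $2,891.61

$2,891.61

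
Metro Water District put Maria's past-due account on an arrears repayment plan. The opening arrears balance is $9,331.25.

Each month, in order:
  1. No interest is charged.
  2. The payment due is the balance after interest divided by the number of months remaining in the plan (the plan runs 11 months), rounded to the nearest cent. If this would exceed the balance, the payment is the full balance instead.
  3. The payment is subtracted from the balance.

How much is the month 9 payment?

$848.29

# | Opening | Payment | End bal
1 | $9,331.25 | $848.30 | $8,482.95
2 | $8,482.95 | $848.30 | $7,634.65
3 | $7,634.65 | $848.29 | $6,786.36
4 | $6,786.36 | $848.30 | $5,938.06
5 | $5,938.06 | $848.29 | $5,089.77
6 | $5,089.77 | $848.30 | $4,241.47
7 | $4,241.47 | $848.29 | $3,393.18
8 | $3,393.18 | $848.30 | $2,544.88
9 | $2,544.88 | $848.29 | $1,696.59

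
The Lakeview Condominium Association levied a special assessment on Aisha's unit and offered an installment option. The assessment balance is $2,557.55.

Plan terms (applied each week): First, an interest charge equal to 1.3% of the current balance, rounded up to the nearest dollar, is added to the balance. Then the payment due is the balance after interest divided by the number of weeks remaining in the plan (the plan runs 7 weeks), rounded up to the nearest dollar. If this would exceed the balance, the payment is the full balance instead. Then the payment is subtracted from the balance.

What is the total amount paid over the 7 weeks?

Week 1: opening $2,557.55; interest $34.00 → $2,591.55; payment $371.00; balance $2,220.55
Week 2: opening $2,220.55; interest $29.00 → $2,249.55; payment $375.00; balance $1,874.55
Week 3: opening $1,874.55; interest $25.00 → $1,899.55; payment $380.00; balance $1,519.55
Week 4: opening $1,519.55; interest $20.00 → $1,539.55; payment $385.00; balance $1,154.55
Week 5: opening $1,154.55; interest $16.00 → $1,170.55; payment $391.00; balance $779.55
Week 6: opening $779.55; interest $11.00 → $790.55; payment $396.00; balance $394.55
Week 7: opening $394.55; interest $6.00 → $400.55; payment $400.55; balance $0.00
Total paid: $2,698.55

$2,698.55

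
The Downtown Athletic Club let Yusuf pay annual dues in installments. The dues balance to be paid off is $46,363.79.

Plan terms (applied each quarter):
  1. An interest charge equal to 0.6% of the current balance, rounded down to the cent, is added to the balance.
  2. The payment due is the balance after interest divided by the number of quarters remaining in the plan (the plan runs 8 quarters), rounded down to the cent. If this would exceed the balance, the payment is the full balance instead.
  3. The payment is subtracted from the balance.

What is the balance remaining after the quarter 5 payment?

Quarter 1: opening $46,363.79; interest $278.18 → $46,641.97; payment $5,830.24; balance $40,811.73
Quarter 2: opening $40,811.73; interest $244.87 → $41,056.60; payment $5,865.22; balance $35,191.38
Quarter 3: opening $35,191.38; interest $211.14 → $35,402.52; payment $5,900.42; balance $29,502.10
Quarter 4: opening $29,502.10; interest $177.01 → $29,679.11; payment $5,935.82; balance $23,743.29
Quarter 5: opening $23,743.29; interest $142.45 → $23,885.74; payment $5,971.43; balance $17,914.31

$17,914.31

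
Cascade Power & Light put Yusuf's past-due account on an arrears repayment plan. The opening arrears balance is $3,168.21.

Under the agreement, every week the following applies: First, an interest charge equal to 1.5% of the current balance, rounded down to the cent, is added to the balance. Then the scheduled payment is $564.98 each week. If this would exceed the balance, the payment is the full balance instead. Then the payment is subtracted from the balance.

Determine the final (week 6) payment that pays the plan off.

Week 1: $3,168.21 +$47.52 interest = $3,215.73; pay $564.98 → $2,650.75
Week 2: $2,650.75 +$39.76 interest = $2,690.51; pay $564.98 → $2,125.53
Week 3: $2,125.53 +$31.88 interest = $2,157.41; pay $564.98 → $1,592.43
Week 4: $1,592.43 +$23.88 interest = $1,616.31; pay $564.98 → $1,051.33
Week 5: $1,051.33 +$15.76 interest = $1,067.09; pay $564.98 → $502.11
Week 6: $502.11 +$7.53 interest = $509.64; pay $509.64 → $0.00

$509.64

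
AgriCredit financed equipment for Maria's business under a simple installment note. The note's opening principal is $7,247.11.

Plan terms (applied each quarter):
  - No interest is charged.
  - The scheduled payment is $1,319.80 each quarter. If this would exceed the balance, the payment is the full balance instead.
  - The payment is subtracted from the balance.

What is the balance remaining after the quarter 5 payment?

$648.11

Quarter 1: opening $7,247.11; payment $1,319.80; balance $5,927.31
Quarter 2: opening $5,927.31; payment $1,319.80; balance $4,607.51
Quarter 3: opening $4,607.51; payment $1,319.80; balance $3,287.71
Quarter 4: opening $3,287.71; payment $1,319.80; balance $1,967.91
Quarter 5: opening $1,967.91; payment $1,319.80; balance $648.11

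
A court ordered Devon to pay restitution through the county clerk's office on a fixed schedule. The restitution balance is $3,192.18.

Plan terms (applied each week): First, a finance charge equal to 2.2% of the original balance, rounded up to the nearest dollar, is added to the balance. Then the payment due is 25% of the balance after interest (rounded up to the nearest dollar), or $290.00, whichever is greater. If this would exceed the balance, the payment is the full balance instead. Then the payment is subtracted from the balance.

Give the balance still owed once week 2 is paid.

$1,888.18

Week 1: opening $3,192.18; interest $71.00 → $3,263.18; payment $816.00; balance $2,447.18
Week 2: opening $2,447.18; interest $71.00 → $2,518.18; payment $630.00; balance $1,888.18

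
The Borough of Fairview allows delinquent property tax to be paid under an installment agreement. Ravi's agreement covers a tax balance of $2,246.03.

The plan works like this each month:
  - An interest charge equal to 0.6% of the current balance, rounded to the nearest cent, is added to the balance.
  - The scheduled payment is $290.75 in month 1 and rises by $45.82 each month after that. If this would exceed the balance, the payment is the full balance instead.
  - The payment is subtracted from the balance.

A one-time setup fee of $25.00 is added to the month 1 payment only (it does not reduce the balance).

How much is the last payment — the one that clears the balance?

$384.26

Month 1: $2,246.03 +$13.48 interest = $2,259.51; pay $290.75 (+ $25.00 fee) → $1,968.76
Month 2: $1,968.76 +$11.81 interest = $1,980.57; pay $336.57 → $1,644.00
Month 3: $1,644.00 +$9.86 interest = $1,653.86; pay $382.39 → $1,271.47
Month 4: $1,271.47 +$7.63 interest = $1,279.10; pay $428.21 → $850.89
Month 5: $850.89 +$5.11 interest = $856.00; pay $474.03 → $381.97
Month 6: $381.97 +$2.29 interest = $384.26; pay $384.26 → $0.00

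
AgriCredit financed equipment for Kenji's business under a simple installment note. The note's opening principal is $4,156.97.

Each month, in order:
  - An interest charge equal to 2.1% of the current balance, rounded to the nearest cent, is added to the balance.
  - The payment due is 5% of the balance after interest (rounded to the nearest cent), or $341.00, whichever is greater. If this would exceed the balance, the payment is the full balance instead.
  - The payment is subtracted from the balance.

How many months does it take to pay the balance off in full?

Month 1: opening $4,156.97; interest $87.30 → $4,244.27; payment $341.00; balance $3,903.27
Month 2: opening $3,903.27; interest $81.97 → $3,985.24; payment $341.00; balance $3,644.24
Month 3: opening $3,644.24; interest $76.53 → $3,720.77; payment $341.00; balance $3,379.77
Month 4: opening $3,379.77; interest $70.98 → $3,450.75; payment $341.00; balance $3,109.75
Month 5: opening $3,109.75; interest $65.30 → $3,175.05; payment $341.00; balance $2,834.05
Month 6: opening $2,834.05; interest $59.52 → $2,893.57; payment $341.00; balance $2,552.57
Month 7: opening $2,552.57; interest $53.60 → $2,606.17; payment $341.00; balance $2,265.17
Month 8: opening $2,265.17; interest $47.57 → $2,312.74; payment $341.00; balance $1,971.74
Month 9: opening $1,971.74; interest $41.41 → $2,013.15; payment $341.00; balance $1,672.15
Month 10: opening $1,672.15; interest $35.12 → $1,707.27; payment $341.00; balance $1,366.27
Month 11: opening $1,366.27; interest $28.69 → $1,394.96; payment $341.00; balance $1,053.96
Month 12: opening $1,053.96; interest $22.13 → $1,076.09; payment $341.00; balance $735.09
Month 13: opening $735.09; interest $15.44 → $750.53; payment $341.00; balance $409.53
Month 14: opening $409.53; interest $8.60 → $418.13; payment $341.00; balance $77.13
Month 15: opening $77.13; interest $1.62 → $78.75; payment $78.75; balance $0.00
Balance reaches $0.00 in month 15.

15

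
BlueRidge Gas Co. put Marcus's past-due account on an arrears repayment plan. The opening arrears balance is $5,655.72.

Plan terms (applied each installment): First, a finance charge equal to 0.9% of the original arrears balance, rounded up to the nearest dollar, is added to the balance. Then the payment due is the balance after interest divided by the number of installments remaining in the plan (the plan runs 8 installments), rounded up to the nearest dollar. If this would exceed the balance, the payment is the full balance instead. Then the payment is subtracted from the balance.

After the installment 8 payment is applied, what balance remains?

$0.00

Installment 1: opening $5,655.72; interest $51.00 → $5,706.72; payment $714.00; balance $4,992.72
Installment 2: opening $4,992.72; interest $51.00 → $5,043.72; payment $721.00; balance $4,322.72
Installment 3: opening $4,322.72; interest $51.00 → $4,373.72; payment $729.00; balance $3,644.72
Installment 4: opening $3,644.72; interest $51.00 → $3,695.72; payment $740.00; balance $2,955.72
Installment 5: opening $2,955.72; interest $51.00 → $3,006.72; payment $752.00; balance $2,254.72
Installment 6: opening $2,254.72; interest $51.00 → $2,305.72; payment $769.00; balance $1,536.72
Installment 7: opening $1,536.72; interest $51.00 → $1,587.72; payment $794.00; balance $793.72
Installment 8: opening $793.72; interest $51.00 → $844.72; payment $844.72; balance $0.00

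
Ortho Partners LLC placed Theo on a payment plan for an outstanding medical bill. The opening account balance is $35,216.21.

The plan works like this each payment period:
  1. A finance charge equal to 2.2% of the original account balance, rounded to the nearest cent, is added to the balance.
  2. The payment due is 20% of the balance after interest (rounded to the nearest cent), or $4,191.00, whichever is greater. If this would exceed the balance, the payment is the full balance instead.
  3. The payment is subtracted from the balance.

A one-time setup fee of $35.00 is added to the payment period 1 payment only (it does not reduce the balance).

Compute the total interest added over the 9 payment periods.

Payment period 1: opening $35,216.21; interest $774.76 → $35,990.97; payment $7,198.19 (+ $35.00 fee); balance $28,792.78
Payment period 2: opening $28,792.78; interest $774.76 → $29,567.54; payment $5,913.51; balance $23,654.03
Payment period 3: opening $23,654.03; interest $774.76 → $24,428.79; payment $4,885.76; balance $19,543.03
Payment period 4: opening $19,543.03; interest $774.76 → $20,317.79; payment $4,191.00; balance $16,126.79
Payment period 5: opening $16,126.79; interest $774.76 → $16,901.55; payment $4,191.00; balance $12,710.55
Payment period 6: opening $12,710.55; interest $774.76 → $13,485.31; payment $4,191.00; balance $9,294.31
Payment period 7: opening $9,294.31; interest $774.76 → $10,069.07; payment $4,191.00; balance $5,878.07
Payment period 8: opening $5,878.07; interest $774.76 → $6,652.83; payment $4,191.00; balance $2,461.83
Payment period 9: opening $2,461.83; interest $774.76 → $3,236.59; payment $3,236.59; balance $0.00
Total interest: $774.76 + $774.76 + $774.76 + $774.76 + $774.76 + $774.76 + $774.76 + $774.76 + $774.76 = $6,972.84

$6,972.84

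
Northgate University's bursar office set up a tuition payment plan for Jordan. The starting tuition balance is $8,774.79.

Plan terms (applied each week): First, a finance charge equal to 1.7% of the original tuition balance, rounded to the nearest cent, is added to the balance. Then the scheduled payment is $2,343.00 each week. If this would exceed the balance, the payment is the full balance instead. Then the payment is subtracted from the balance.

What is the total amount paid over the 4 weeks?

Week 1: opening $8,774.79; interest $149.17 → $8,923.96; payment $2,343.00; balance $6,580.96
Week 2: opening $6,580.96; interest $149.17 → $6,730.13; payment $2,343.00; balance $4,387.13
Week 3: opening $4,387.13; interest $149.17 → $4,536.30; payment $2,343.00; balance $2,193.30
Week 4: opening $2,193.30; interest $149.17 → $2,342.47; payment $2,342.47; balance $0.00
Total paid: $9,371.47

$9,371.47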